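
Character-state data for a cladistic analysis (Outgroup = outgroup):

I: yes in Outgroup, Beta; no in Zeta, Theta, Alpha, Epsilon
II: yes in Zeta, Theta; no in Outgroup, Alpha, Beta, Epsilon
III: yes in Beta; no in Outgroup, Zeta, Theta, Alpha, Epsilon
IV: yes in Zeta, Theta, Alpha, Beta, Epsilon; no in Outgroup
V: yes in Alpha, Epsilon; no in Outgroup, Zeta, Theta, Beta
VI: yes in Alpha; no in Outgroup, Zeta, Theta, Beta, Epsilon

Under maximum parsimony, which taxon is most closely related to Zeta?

Theta

Character polarity is set by the outgroup: the derived state is whichever differs from the outgroup's state, so for I the derived state is 'no', and for the remaining characters it is 'yes'.
Only Alpha, Epsilon, Theta, and Zeta show the derived state 'no' for I, supporting them as a clade.
Only Theta and Zeta show the derived state 'yes' for II, supporting them as a clade.
III: derived state 'yes' in Beta only — an autapomorphy, so it tells us nothing about relationships among taxa.
IV (derived state 'yes') is shared by all ingroup taxa — unites the whole ingroup.
V: derived state 'yes' in Alpha and Epsilon only — synapomorphy for {Alpha, Epsilon}.
VI: derived state 'yes' in Alpha only — an autapomorphy, so it tells us nothing about relationships among taxa.
Most parsimonious ingroup topology: (((Zeta,Theta),(Alpha,Epsilon)),Beta).
Zeta and Theta form a cherry on this tree, so they are sister taxa.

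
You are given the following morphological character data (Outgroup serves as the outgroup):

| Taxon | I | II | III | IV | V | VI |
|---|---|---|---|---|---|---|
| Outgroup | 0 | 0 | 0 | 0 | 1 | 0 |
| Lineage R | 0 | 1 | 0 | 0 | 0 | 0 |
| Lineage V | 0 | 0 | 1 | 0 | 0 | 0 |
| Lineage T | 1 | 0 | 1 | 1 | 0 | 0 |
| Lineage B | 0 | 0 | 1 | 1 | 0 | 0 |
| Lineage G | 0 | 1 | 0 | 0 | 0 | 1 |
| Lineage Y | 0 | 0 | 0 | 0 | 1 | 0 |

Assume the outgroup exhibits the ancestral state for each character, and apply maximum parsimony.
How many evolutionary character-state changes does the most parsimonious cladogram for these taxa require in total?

Character polarity is set by the outgroup: the derived state is whichever differs from the outgroup's state, so for V the derived state is '0', and for the remaining characters it is '1'.
I (derived state '1') is unique to Lineage T (autapomorphy; uninformative for grouping).
II (derived state '1') is shared by Lineage G and Lineage R — a synapomorphy uniting that clade.
III: derived state '1' in Lineage B, Lineage T, and Lineage V only — synapomorphy for {Lineage B, Lineage T, Lineage V}.
IV (derived state '1') is shared by Lineage B and Lineage T — a synapomorphy uniting that clade.
V (derived state '0') is shared by Lineage B, Lineage G, Lineage R, Lineage T, and Lineage V — a synapomorphy uniting that clade.
VI: derived state '1' in Lineage G only — an autapomorphy, so it tells us nothing about relationships among taxa.
Most parsimonious ingroup topology: (((Lineage R,Lineage G),(Lineage V,(Lineage T,Lineage B))),Lineage Y).
Changes per character on this tree: I: 1; II: 1; III: 1; IV: 1; V: 1; VI: 1.
Total = 6.

6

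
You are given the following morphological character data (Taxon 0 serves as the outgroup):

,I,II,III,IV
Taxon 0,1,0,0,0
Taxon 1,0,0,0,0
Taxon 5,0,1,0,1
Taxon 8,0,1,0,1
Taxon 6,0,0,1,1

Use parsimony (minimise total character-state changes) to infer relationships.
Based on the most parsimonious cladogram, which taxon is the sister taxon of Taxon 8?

Character polarity is set by the outgroup: the derived state is whichever differs from the outgroup's state, so for I the derived state is '0', and for the remaining characters it is '1'.
All ingroup taxa share the derived state '0' for I; it defines the ingroup but does not resolve relationships within it.
Only Taxon 5 and Taxon 8 show the derived state '1' for II, supporting them as a clade.
III: derived state '1' in Taxon 6 only — an autapomorphy, so it tells us nothing about relationships among taxa.
Only Taxon 5, Taxon 6, and Taxon 8 show the derived state '1' for IV, supporting them as a clade.
Most parsimonious ingroup topology: (Taxon 1,((Taxon 5,Taxon 8),Taxon 6)).
Taxon 8 and Taxon 5 form a cherry on this tree, so they are sister taxa.

Taxon 5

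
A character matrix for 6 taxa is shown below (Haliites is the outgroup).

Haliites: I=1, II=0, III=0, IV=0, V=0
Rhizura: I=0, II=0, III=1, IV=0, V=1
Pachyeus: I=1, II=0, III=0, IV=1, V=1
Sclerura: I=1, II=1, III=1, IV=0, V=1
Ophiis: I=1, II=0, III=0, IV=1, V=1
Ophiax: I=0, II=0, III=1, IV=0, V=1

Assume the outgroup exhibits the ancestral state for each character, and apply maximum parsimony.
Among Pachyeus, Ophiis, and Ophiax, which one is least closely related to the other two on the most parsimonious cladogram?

Ophiax

Character polarity is set by the outgroup: the derived state is whichever differs from the outgroup's state, so for I the derived state is '0', and for the remaining characters it is '1'.
I: derived state '0' in Ophiax and Rhizura only — synapomorphy for {Ophiax, Rhizura}.
II: derived state '1' in Sclerura only — an autapomorphy, so it tells us nothing about relationships among taxa.
Only Ophiax, Rhizura, and Sclerura show the derived state '1' for III, supporting them as a clade.
Only Ophiis and Pachyeus show the derived state '1' for IV, supporting them as a clade.
All ingroup taxa share the derived state '1' for V; it defines the ingroup but does not resolve relationships within it.
Most parsimonious ingroup topology: (((Rhizura,Ophiax),Sclerura),(Pachyeus,Ophiis)).
Ophiis and Pachyeus share a more recent common ancestor with each other than either does with Ophiax, so Ophiax is the least closely related of the three.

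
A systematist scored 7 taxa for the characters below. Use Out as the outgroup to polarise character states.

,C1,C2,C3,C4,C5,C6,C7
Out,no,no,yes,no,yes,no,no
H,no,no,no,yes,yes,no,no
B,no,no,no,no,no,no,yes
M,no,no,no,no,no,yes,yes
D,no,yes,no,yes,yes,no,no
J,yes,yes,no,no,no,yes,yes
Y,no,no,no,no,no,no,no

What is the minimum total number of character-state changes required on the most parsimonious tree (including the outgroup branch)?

8

Character polarity is set by the outgroup: the derived state is whichever differs from the outgroup's state, so for C3, C5 the derived state is 'no', and for the remaining characters it is 'yes'.
C1: derived state 'yes' in J only — an autapomorphy, so it tells us nothing about relationships among taxa.
C2 (state 'yes') occurs in D and J but conflicts with the nesting implied by the other characters — most parsimoniously interpreted as homoplasy.
All ingroup taxa share the derived state 'no' for C3; it defines the ingroup but does not resolve relationships within it.
C4 (derived state 'yes') is shared by D and H — a synapomorphy uniting that clade.
C5 (derived state 'no') is shared by B, J, M, and Y — a synapomorphy uniting that clade.
Only J and M show the derived state 'yes' for C6, supporting them as a clade.
C7 (derived state 'yes') is shared by B, J, and M — a synapomorphy uniting that clade.
Most parsimonious ingroup topology: ((H,D),((B,(M,J)),Y)).
Changes per character on this tree: C1: 1; C2: 2; C3: 1; C4: 1; C5: 1; C6: 1; C7: 1.
Total = 8.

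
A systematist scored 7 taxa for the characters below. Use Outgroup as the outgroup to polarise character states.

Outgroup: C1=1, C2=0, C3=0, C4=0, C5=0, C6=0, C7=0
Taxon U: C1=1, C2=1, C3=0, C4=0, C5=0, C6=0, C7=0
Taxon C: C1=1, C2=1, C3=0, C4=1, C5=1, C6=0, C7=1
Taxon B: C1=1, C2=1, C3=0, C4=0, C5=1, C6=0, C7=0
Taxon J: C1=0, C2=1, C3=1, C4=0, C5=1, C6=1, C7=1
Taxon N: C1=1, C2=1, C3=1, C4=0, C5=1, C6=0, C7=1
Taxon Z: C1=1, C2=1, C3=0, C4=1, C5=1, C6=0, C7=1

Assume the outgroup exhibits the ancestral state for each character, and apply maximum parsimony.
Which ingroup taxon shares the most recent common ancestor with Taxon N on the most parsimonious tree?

Character polarity is set by the outgroup: the derived state is whichever differs from the outgroup's state, so for C1 the derived state is '0', and for the remaining characters it is '1'.
C1: derived state '0' in Taxon J only — an autapomorphy, so it tells us nothing about relationships among taxa.
C2 (derived state '1') is shared by all ingroup taxa — unites the whole ingroup.
Only Taxon J and Taxon N show the derived state '1' for C3, supporting them as a clade.
Only Taxon C and Taxon Z show the derived state '1' for C4, supporting them as a clade.
C5: derived state '1' in Taxon B, Taxon C, Taxon J, Taxon N, and Taxon Z only — synapomorphy for {Taxon B, Taxon C, Taxon J, Taxon N, Taxon Z}.
C6 (derived state '1') is unique to Taxon J (autapomorphy; uninformative for grouping).
C7 (derived state '1') is shared by Taxon C, Taxon J, Taxon N, and Taxon Z — a synapomorphy uniting that clade.
Most parsimonious ingroup topology: (Taxon U,(((Taxon C,Taxon Z),(Taxon J,Taxon N)),Taxon B)).
Taxon N and Taxon J form a cherry on this tree, so they are sister taxa.

Taxon J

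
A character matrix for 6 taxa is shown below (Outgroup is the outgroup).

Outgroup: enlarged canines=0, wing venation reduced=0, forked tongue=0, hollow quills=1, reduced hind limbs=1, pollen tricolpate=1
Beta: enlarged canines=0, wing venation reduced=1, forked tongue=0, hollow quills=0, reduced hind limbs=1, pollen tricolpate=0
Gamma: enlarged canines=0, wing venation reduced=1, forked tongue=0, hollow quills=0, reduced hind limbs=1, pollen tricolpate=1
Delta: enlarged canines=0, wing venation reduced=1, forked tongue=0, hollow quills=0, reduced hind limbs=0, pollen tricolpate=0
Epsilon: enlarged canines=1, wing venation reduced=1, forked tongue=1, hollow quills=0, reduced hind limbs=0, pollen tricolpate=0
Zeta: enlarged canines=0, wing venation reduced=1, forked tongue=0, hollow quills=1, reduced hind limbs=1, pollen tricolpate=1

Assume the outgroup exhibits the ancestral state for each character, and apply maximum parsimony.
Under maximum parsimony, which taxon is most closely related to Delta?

Character polarity is set by the outgroup: the derived state is whichever differs from the outgroup's state, so for hollow quills, reduced hind limbs, pollen tricolpate the derived state is '0', and for the remaining characters it is '1'.
enlarged canines (derived state '1') is unique to Epsilon (autapomorphy; uninformative for grouping).
All ingroup taxa share the derived state '1' for wing venation reduced; it defines the ingroup but does not resolve relationships within it.
forked tongue (derived state '1') is unique to Epsilon (autapomorphy; uninformative for grouping).
hollow quills (derived state '0') is shared by Beta, Delta, Epsilon, and Gamma — a synapomorphy uniting that clade.
reduced hind limbs (derived state '0') is shared by Delta and Epsilon — a synapomorphy uniting that clade.
pollen tricolpate (derived state '0') is shared by Beta, Delta, and Epsilon — a synapomorphy uniting that clade.
Most parsimonious ingroup topology: (((Beta,(Delta,Epsilon)),Gamma),Zeta).
Delta and Epsilon form a cherry on this tree, so they are sister taxa.

Epsilon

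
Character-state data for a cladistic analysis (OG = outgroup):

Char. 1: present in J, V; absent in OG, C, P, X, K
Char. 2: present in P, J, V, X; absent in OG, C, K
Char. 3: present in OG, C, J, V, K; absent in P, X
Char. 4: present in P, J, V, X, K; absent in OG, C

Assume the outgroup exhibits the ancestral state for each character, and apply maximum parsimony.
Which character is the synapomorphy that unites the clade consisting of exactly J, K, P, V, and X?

Character polarity is set by the outgroup: the derived state is whichever differs from the outgroup's state, so for Char. 3 the derived state is 'absent', and for the remaining characters it is 'present'.
Char. 1: derived state 'present' in J and V only — synapomorphy for {J, V}.
Char. 2 (derived state 'present') is shared by J, P, V, and X — a synapomorphy uniting that clade.
Only P and X show the derived state 'absent' for Char. 3, supporting them as a clade.
Only J, K, P, V, and X show the derived state 'present' for Char. 4, supporting them as a clade.
Most parsimonious ingroup topology: (C,(((P,X),(J,V)),K)).
The clade {J, K, P, V, X} is supported by Char. 4: its derived state 'present' occurs in exactly those taxa and in no other taxon (including the outgroup).

Char. 4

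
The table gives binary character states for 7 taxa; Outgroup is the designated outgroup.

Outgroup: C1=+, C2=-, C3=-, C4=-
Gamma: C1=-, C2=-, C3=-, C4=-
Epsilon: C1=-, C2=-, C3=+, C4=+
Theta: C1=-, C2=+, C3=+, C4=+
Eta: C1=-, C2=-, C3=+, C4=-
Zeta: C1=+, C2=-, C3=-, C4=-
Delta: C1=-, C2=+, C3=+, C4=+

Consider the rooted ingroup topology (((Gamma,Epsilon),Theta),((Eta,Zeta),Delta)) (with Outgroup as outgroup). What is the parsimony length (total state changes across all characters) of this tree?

Map each character onto (((Gamma,Epsilon),Theta),((Eta,Zeta),Delta)) (rooted by Outgroup) and count the minimum state changes it requires (Fitch parsimony):
C1: 2; C2: 2; C3: 3; C4: 3.
Total tree length = 10.

10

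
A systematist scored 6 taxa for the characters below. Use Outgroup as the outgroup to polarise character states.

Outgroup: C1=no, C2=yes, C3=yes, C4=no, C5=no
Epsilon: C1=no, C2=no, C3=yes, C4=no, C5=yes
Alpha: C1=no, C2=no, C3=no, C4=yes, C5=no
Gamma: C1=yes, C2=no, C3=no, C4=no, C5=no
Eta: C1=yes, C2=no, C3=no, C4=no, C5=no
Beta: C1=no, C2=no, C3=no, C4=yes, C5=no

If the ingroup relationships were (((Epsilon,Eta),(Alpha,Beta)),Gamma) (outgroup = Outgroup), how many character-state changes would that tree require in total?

Map each character onto (((Epsilon,Eta),(Alpha,Beta)),Gamma) (rooted by Outgroup) and count the minimum state changes it requires (Fitch parsimony):
C1: 2; C2: 1; C3: 2; C4: 1; C5: 1.
Total tree length = 7.

7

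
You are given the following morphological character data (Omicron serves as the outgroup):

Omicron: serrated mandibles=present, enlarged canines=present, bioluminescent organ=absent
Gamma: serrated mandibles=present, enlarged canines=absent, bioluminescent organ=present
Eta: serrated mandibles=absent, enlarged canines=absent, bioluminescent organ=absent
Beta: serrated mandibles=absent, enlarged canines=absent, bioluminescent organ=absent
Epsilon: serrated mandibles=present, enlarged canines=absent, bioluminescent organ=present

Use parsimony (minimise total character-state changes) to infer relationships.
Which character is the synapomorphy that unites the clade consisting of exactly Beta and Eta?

Character polarity is set by the outgroup: the derived state is whichever differs from the outgroup's state, so for serrated mandibles, enlarged canines the derived state is 'absent', and for the remaining characters it is 'present'.
serrated mandibles: derived state 'absent' in Beta and Eta only — synapomorphy for {Beta, Eta}.
All ingroup taxa share the derived state 'absent' for enlarged canines; it defines the ingroup but does not resolve relationships within it.
Only Epsilon and Gamma show the derived state 'present' for bioluminescent organ, supporting them as a clade.
Most parsimonious ingroup topology: ((Gamma,Epsilon),(Eta,Beta)).
The clade {Beta, Eta} is supported by serrated mandibles: its derived state 'absent' occurs in exactly those taxa and in no other taxon (including the outgroup).

serrated mandibles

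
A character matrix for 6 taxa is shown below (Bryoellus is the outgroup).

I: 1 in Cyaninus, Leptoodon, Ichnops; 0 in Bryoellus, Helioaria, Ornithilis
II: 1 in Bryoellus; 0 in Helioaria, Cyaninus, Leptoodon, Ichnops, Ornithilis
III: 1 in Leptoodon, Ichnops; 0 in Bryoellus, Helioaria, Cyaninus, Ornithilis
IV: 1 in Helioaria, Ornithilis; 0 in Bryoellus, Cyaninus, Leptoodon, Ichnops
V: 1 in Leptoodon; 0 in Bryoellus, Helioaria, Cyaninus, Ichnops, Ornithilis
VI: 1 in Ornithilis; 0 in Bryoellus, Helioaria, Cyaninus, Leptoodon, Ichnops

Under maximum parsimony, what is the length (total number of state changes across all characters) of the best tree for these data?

6

Character polarity is set by the outgroup: the derived state is whichever differs from the outgroup's state, so for II the derived state is '0', and for the remaining characters it is '1'.
Only Cyaninus, Ichnops, and Leptoodon show the derived state '1' for I, supporting them as a clade.
II (derived state '0') is shared by all ingroup taxa — unites the whole ingroup.
III: derived state '1' in Ichnops and Leptoodon only — synapomorphy for {Ichnops, Leptoodon}.
IV: derived state '1' in Helioaria and Ornithilis only — synapomorphy for {Helioaria, Ornithilis}.
V: derived state '1' in Leptoodon only — an autapomorphy, so it tells us nothing about relationships among taxa.
VI: derived state '1' in Ornithilis only — an autapomorphy, so it tells us nothing about relationships among taxa.
Most parsimonious ingroup topology: ((Helioaria,Ornithilis),(Cyaninus,(Leptoodon,Ichnops))).
Changes per character on this tree: I: 1; II: 1; III: 1; IV: 1; V: 1; VI: 1.
Total = 6.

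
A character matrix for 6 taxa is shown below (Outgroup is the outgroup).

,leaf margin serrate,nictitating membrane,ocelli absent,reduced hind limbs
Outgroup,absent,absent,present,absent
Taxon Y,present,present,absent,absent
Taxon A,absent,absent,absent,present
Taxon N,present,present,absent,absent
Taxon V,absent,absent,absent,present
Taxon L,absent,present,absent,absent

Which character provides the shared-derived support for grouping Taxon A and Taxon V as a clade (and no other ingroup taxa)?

reduced hind limbs

Character polarity is set by the outgroup: the derived state is whichever differs from the outgroup's state, so for ocelli absent the derived state is 'absent', and for the remaining characters it is 'present'.
Only Taxon N and Taxon Y show the derived state 'present' for leaf margin serrate, supporting them as a clade.
nictitating membrane (derived state 'present') is shared by Taxon L, Taxon N, and Taxon Y — a synapomorphy uniting that clade.
All ingroup taxa share the derived state 'absent' for ocelli absent; it defines the ingroup but does not resolve relationships within it.
reduced hind limbs: derived state 'present' in Taxon A and Taxon V only — synapomorphy for {Taxon A, Taxon V}.
Most parsimonious ingroup topology: (((Taxon Y,Taxon N),Taxon L),(Taxon A,Taxon V)).
The clade {Taxon A, Taxon V} is supported by reduced hind limbs: its derived state 'present' occurs in exactly those taxa and in no other taxon (including the outgroup).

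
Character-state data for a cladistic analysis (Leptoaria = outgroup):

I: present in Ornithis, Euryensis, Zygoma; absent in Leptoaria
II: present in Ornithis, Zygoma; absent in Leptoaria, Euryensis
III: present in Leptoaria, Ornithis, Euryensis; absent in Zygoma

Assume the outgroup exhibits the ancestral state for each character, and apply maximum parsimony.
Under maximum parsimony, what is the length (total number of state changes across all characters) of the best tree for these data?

Character polarity is set by the outgroup: the derived state is whichever differs from the outgroup's state, so for III the derived state is 'absent', and for the remaining characters it is 'present'.
I (derived state 'present') is shared by all ingroup taxa — unites the whole ingroup.
II: derived state 'present' in Ornithis and Zygoma only — synapomorphy for {Ornithis, Zygoma}.
III: derived state 'absent' in Zygoma only — an autapomorphy, so it tells us nothing about relationships among taxa.
Most parsimonious ingroup topology: ((Ornithis,Zygoma),Euryensis).
Changes per character on this tree: I: 1; II: 1; III: 1.
Total = 3.

3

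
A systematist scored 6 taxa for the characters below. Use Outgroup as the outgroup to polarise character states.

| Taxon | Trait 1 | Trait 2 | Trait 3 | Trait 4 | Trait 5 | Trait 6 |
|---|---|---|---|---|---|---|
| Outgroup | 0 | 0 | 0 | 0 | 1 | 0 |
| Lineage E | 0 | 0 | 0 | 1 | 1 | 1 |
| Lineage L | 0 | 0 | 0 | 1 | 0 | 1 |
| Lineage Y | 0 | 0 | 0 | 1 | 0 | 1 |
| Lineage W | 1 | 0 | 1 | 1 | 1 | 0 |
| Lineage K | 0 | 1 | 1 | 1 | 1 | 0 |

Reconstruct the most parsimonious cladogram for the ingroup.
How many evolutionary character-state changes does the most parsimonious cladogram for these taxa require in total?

6

Character polarity is set by the outgroup: the derived state is whichever differs from the outgroup's state, so for Trait 5 the derived state is '0', and for the remaining characters it is '1'.
Trait 1: derived state '1' in Lineage W only — an autapomorphy, so it tells us nothing about relationships among taxa.
Trait 2: derived state '1' in Lineage K only — an autapomorphy, so it tells us nothing about relationships among taxa.
Only Lineage K and Lineage W show the derived state '1' for Trait 3, supporting them as a clade.
Trait 4 (derived state '1') is shared by all ingroup taxa — unites the whole ingroup.
Trait 5: derived state '0' in Lineage L and Lineage Y only — synapomorphy for {Lineage L, Lineage Y}.
Only Lineage E, Lineage L, and Lineage Y show the derived state '1' for Trait 6, supporting them as a clade.
Most parsimonious ingroup topology: ((Lineage E,(Lineage L,Lineage Y)),(Lineage W,Lineage K)).
Changes per character on this tree: Trait 1: 1; Trait 2: 1; Trait 3: 1; Trait 4: 1; Trait 5: 1; Trait 6: 1.
Total = 6.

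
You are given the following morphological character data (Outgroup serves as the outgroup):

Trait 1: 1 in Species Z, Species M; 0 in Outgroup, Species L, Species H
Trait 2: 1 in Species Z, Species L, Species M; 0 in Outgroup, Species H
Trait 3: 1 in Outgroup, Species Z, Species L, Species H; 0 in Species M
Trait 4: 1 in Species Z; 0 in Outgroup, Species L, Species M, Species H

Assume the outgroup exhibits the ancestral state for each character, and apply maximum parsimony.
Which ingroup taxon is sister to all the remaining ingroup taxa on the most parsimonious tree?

Character polarity is set by the outgroup: the derived state is whichever differs from the outgroup's state, so for Trait 3 the derived state is '0', and for the remaining characters it is '1'.
Trait 1: derived state '1' in Species M and Species Z only — synapomorphy for {Species M, Species Z}.
Trait 2 (derived state '1') is shared by Species L, Species M, and Species Z — a synapomorphy uniting that clade.
Trait 3 (derived state '0') is unique to Species M (autapomorphy; uninformative for grouping).
Trait 4 (derived state '1') is unique to Species Z (autapomorphy; uninformative for grouping).
Most parsimonious ingroup topology: (((Species Z,Species M),Species L),Species H).
Species H is sister to the clade containing all other ingroup taxa, so it is the earliest-diverging (most basal) ingroup lineage.

Species H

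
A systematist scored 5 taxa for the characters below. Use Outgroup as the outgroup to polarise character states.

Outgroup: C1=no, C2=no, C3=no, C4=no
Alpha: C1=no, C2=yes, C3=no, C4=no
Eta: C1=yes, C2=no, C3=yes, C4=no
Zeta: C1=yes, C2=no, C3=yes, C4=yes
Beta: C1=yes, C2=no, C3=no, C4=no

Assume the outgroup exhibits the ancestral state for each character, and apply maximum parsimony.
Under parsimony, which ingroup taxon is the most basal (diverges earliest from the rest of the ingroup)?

The outgroup has state 'no' for every character, so 'yes' is the derived state throughout.
C1: derived state 'yes' in Beta, Eta, and Zeta only — synapomorphy for {Beta, Eta, Zeta}.
C2 (derived state 'yes') is unique to Alpha (autapomorphy; uninformative for grouping).
Only Eta and Zeta show the derived state 'yes' for C3, supporting them as a clade.
C4: derived state 'yes' in Zeta only — an autapomorphy, so it tells us nothing about relationships among taxa.
Most parsimonious ingroup topology: (Alpha,((Eta,Zeta),Beta)).
Alpha is sister to the clade containing all other ingroup taxa, so it is the earliest-diverging (most basal) ingroup lineage.

Alpha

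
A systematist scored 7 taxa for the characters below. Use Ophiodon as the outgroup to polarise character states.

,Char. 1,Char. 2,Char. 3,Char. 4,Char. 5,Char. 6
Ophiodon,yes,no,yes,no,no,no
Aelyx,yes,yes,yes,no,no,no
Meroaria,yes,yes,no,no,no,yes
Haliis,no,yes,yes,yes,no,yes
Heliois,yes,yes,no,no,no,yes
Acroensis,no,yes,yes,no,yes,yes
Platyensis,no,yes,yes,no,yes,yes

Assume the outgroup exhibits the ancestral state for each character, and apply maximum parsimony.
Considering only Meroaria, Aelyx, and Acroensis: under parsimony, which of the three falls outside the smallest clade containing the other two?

Character polarity is set by the outgroup: the derived state is whichever differs from the outgroup's state, so for Char. 1, Char. 3 the derived state is 'no', and for the remaining characters it is 'yes'.
Only Acroensis, Haliis, and Platyensis show the derived state 'no' for Char. 1, supporting them as a clade.
Char. 2 (derived state 'yes') is shared by all ingroup taxa — unites the whole ingroup.
Char. 3 (derived state 'no') is shared by Heliois and Meroaria — a synapomorphy uniting that clade.
Char. 4: derived state 'yes' in Haliis only — an autapomorphy, so it tells us nothing about relationships among taxa.
Only Acroensis and Platyensis show the derived state 'yes' for Char. 5, supporting them as a clade.
Only Acroensis, Haliis, Heliois, Meroaria, and Platyensis show the derived state 'yes' for Char. 6, supporting them as a clade.
Most parsimonious ingroup topology: (Aelyx,((Meroaria,Heliois),(Haliis,(Acroensis,Platyensis)))).
Acroensis and Meroaria share a more recent common ancestor with each other than either does with Aelyx, so Aelyx is the least closely related of the three.

Aelyx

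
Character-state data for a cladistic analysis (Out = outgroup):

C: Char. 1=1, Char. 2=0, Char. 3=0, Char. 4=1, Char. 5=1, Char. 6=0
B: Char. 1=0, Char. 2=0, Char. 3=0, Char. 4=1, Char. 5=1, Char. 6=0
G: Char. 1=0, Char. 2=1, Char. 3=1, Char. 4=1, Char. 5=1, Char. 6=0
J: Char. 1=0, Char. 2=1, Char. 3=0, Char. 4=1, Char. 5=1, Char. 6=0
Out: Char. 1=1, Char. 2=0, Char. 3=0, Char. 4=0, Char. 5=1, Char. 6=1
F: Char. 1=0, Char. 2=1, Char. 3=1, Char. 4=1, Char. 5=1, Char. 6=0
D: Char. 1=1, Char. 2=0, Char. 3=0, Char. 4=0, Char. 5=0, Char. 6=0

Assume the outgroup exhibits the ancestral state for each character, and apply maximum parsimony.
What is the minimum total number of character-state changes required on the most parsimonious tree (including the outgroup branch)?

6

Character polarity is set by the outgroup: the derived state is whichever differs from the outgroup's state, so for Char. 1, Char. 5, Char. 6 the derived state is '0', and for the remaining characters it is '1'.
Only B, F, G, and J show the derived state '0' for Char. 1, supporting them as a clade.
Char. 2 (derived state '1') is shared by F, G, and J — a synapomorphy uniting that clade.
Char. 3: derived state '1' in F and G only — synapomorphy for {F, G}.
Char. 4 (derived state '1') is shared by B, C, F, G, and J — a synapomorphy uniting that clade.
Char. 5: derived state '0' in D only — an autapomorphy, so it tells us nothing about relationships among taxa.
All ingroup taxa share the derived state '0' for Char. 6; it defines the ingroup but does not resolve relationships within it.
Most parsimonious ingroup topology: ((C,(B,((G,F),J))),D).
Changes per character on this tree: Char. 1: 1; Char. 2: 1; Char. 3: 1; Char. 4: 1; Char. 5: 1; Char. 6: 1.
Total = 6.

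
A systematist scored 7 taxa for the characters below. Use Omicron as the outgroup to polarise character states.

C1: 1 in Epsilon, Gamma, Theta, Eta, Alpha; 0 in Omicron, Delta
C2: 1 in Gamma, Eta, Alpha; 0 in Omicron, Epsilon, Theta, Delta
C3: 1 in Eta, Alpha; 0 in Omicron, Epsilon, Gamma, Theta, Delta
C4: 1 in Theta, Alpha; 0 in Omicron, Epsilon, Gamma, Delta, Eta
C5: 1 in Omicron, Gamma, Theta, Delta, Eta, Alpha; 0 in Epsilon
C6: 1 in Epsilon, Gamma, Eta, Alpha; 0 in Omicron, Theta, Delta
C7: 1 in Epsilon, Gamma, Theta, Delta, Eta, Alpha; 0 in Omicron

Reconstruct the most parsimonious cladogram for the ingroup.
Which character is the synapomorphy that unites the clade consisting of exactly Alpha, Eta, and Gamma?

Character polarity is set by the outgroup: the derived state is whichever differs from the outgroup's state, so for C5 the derived state is '0', and for the remaining characters it is '1'.
C1: derived state '1' in Alpha, Epsilon, Eta, Gamma, and Theta only — synapomorphy for {Alpha, Epsilon, Eta, Gamma, Theta}.
C2: derived state '1' in Alpha, Eta, and Gamma only — synapomorphy for {Alpha, Eta, Gamma}.
Only Alpha and Eta show the derived state '1' for C3, supporting them as a clade.
C4 (state '1') occurs in Alpha and Theta but conflicts with the nesting implied by the other characters — most parsimoniously interpreted as homoplasy.
C5: derived state '0' in Epsilon only — an autapomorphy, so it tells us nothing about relationships among taxa.
C6: derived state '1' in Alpha, Epsilon, Eta, and Gamma only — synapomorphy for {Alpha, Epsilon, Eta, Gamma}.
C7 (derived state '1') is shared by all ingroup taxa — unites the whole ingroup.
Most parsimonious ingroup topology: (((Epsilon,(Gamma,(Eta,Alpha))),Theta),Delta).
The clade {Alpha, Eta, Gamma} is supported by C2: its derived state '1' occurs in exactly those taxa and in no other taxon (including the outgroup).

C2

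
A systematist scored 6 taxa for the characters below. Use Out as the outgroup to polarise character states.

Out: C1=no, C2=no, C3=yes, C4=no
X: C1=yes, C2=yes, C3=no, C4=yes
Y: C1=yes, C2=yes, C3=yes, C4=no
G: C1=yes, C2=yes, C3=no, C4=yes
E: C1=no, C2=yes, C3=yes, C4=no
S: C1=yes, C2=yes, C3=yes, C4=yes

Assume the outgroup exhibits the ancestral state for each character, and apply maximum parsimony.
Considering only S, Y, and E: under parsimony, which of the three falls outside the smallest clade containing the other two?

E

Character polarity is set by the outgroup: the derived state is whichever differs from the outgroup's state, so for C3 the derived state is 'no', and for the remaining characters it is 'yes'.
C1: derived state 'yes' in G, S, X, and Y only — synapomorphy for {G, S, X, Y}.
All ingroup taxa share the derived state 'yes' for C2; it defines the ingroup but does not resolve relationships within it.
Only G and X show the derived state 'no' for C3, supporting them as a clade.
C4: derived state 'yes' in G, S, and X only — synapomorphy for {G, S, X}.
Most parsimonious ingroup topology: ((((X,G),S),Y),E).
S and Y share a more recent common ancestor with each other than either does with E, so E is the least closely related of the three.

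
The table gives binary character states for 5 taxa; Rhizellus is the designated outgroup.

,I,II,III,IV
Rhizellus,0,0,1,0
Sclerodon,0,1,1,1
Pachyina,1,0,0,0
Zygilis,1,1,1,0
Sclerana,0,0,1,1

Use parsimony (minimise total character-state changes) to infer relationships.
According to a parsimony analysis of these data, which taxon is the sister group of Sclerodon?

Sclerana

Character polarity is set by the outgroup: the derived state is whichever differs from the outgroup's state, so for III the derived state is '0', and for the remaining characters it is '1'.
Only Pachyina and Zygilis show the derived state '1' for I, supporting them as a clade.
II groups Sclerodon and Zygilis, which is incompatible with the clades supported by the remaining characters; treating it as convergent (homoplasy) costs fewer steps than any alternative tree.
III (derived state '0') is unique to Pachyina (autapomorphy; uninformative for grouping).
Only Sclerana and Sclerodon show the derived state '1' for IV, supporting them as a clade.
Most parsimonious ingroup topology: ((Sclerodon,Sclerana),(Pachyina,Zygilis)).
Sclerodon and Sclerana form a cherry on this tree, so they are sister taxa.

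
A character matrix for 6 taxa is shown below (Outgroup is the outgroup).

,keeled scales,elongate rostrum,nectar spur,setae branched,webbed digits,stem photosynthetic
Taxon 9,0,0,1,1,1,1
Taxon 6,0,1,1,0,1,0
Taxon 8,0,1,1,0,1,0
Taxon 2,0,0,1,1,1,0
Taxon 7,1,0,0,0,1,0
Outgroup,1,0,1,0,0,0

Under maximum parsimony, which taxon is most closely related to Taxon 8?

Taxon 6

Character polarity is set by the outgroup: the derived state is whichever differs from the outgroup's state, so for keeled scales, nectar spur the derived state is '0', and for the remaining characters it is '1'.
keeled scales: derived state '0' in Taxon 2, Taxon 6, Taxon 8, and Taxon 9 only — synapomorphy for {Taxon 2, Taxon 6, Taxon 8, Taxon 9}.
elongate rostrum (derived state '1') is shared by Taxon 6 and Taxon 8 — a synapomorphy uniting that clade.
nectar spur: derived state '0' in Taxon 7 only — an autapomorphy, so it tells us nothing about relationships among taxa.
Only Taxon 2 and Taxon 9 show the derived state '1' for setae branched, supporting them as a clade.
All ingroup taxa share the derived state '1' for webbed digits; it defines the ingroup but does not resolve relationships within it.
stem photosynthetic: derived state '1' in Taxon 9 only — an autapomorphy, so it tells us nothing about relationships among taxa.
Most parsimonious ingroup topology: (((Taxon 8,Taxon 6),(Taxon 2,Taxon 9)),Taxon 7).
Taxon 8 and Taxon 6 form a cherry on this tree, so they are sister taxa.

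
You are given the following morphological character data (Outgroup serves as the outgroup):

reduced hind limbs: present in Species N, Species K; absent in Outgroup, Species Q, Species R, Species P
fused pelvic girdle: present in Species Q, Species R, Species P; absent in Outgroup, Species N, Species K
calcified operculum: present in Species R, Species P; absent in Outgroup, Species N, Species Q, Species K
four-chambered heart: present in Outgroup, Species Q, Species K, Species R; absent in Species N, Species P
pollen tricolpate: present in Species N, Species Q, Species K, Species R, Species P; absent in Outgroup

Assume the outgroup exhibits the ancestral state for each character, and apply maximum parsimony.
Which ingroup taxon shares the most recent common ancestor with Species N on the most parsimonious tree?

Character polarity is set by the outgroup: the derived state is whichever differs from the outgroup's state, so for four-chambered heart the derived state is 'absent', and for the remaining characters it is 'present'.
reduced hind limbs (derived state 'present') is shared by Species K and Species N — a synapomorphy uniting that clade.
fused pelvic girdle: derived state 'present' in Species P, Species Q, and Species R only — synapomorphy for {Species P, Species Q, Species R}.
calcified operculum: derived state 'present' in Species P and Species R only — synapomorphy for {Species P, Species R}.
four-chambered heart groups Species N and Species P, which is incompatible with the clades supported by the remaining characters; treating it as convergent (homoplasy) costs fewer steps than any alternative tree.
All ingroup taxa share the derived state 'present' for pollen tricolpate; it defines the ingroup but does not resolve relationships within it.
Most parsimonious ingroup topology: ((Species N,Species K),(Species Q,(Species R,Species P))).
Species N and Species K form a cherry on this tree, so they are sister taxa.

Species K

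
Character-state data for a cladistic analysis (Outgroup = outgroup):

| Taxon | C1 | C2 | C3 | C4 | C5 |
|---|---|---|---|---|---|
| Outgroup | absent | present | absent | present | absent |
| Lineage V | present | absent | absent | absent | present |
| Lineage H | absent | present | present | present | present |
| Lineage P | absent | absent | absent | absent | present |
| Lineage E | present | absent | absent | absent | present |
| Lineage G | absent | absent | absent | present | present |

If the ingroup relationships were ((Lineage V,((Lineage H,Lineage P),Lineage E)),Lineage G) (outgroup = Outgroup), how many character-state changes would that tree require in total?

Map each character onto ((Lineage V,((Lineage H,Lineage P),Lineage E)),Lineage G) (rooted by Outgroup) and count the minimum state changes it requires (Fitch parsimony):
C1: 2; C2: 2; C3: 1; C4: 2; C5: 1.
Total tree length = 8.

8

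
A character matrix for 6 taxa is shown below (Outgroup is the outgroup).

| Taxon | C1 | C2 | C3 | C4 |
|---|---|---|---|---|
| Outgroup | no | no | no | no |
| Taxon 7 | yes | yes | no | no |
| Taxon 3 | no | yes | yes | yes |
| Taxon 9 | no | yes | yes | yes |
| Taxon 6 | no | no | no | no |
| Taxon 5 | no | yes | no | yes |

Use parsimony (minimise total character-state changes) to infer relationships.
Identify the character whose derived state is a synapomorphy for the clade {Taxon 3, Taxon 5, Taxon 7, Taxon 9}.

The outgroup has state 'no' for every character, so 'yes' is the derived state throughout.
C1: derived state 'yes' in Taxon 7 only — an autapomorphy, so it tells us nothing about relationships among taxa.
C2 (derived state 'yes') is shared by Taxon 3, Taxon 5, Taxon 7, and Taxon 9 — a synapomorphy uniting that clade.
Only Taxon 3 and Taxon 9 show the derived state 'yes' for C3, supporting them as a clade.
Only Taxon 3, Taxon 5, and Taxon 9 show the derived state 'yes' for C4, supporting them as a clade.
Most parsimonious ingroup topology: ((Taxon 7,((Taxon 3,Taxon 9),Taxon 5)),Taxon 6).
The clade {Taxon 3, Taxon 5, Taxon 7, Taxon 9} is supported by C2: its derived state 'yes' occurs in exactly those taxa and in no other taxon (including the outgroup).

C2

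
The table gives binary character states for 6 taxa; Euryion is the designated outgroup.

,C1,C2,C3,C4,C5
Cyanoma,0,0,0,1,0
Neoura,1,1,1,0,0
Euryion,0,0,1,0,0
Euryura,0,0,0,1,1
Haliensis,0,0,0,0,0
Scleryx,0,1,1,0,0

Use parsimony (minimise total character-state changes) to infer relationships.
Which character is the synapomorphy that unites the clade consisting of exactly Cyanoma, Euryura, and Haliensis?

Character polarity is set by the outgroup: the derived state is whichever differs from the outgroup's state, so for C3 the derived state is '0', and for the remaining characters it is '1'.
C1 (derived state '1') is unique to Neoura (autapomorphy; uninformative for grouping).
C2 (derived state '1') is shared by Neoura and Scleryx — a synapomorphy uniting that clade.
C3 (derived state '0') is shared by Cyanoma, Euryura, and Haliensis — a synapomorphy uniting that clade.
C4: derived state '1' in Cyanoma and Euryura only — synapomorphy for {Cyanoma, Euryura}.
C5: derived state '1' in Euryura only — an autapomorphy, so it tells us nothing about relationships among taxa.
Most parsimonious ingroup topology: ((Neoura,Scleryx),((Euryura,Cyanoma),Haliensis)).
The clade {Cyanoma, Euryura, Haliensis} is supported by C3: its derived state '0' occurs in exactly those taxa and in no other taxon (including the outgroup).

C3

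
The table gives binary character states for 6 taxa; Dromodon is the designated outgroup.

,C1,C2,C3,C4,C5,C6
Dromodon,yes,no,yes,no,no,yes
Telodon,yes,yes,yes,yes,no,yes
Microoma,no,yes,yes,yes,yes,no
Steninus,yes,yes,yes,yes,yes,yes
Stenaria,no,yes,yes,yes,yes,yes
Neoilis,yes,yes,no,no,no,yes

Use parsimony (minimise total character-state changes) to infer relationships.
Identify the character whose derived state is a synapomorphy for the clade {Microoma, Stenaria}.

C1

Character polarity is set by the outgroup: the derived state is whichever differs from the outgroup's state, so for C1, C3, C6 the derived state is 'no', and for the remaining characters it is 'yes'.
C1: derived state 'no' in Microoma and Stenaria only — synapomorphy for {Microoma, Stenaria}.
C2 (derived state 'yes') is shared by all ingroup taxa — unites the whole ingroup.
C3 (derived state 'no') is unique to Neoilis (autapomorphy; uninformative for grouping).
C4 (derived state 'yes') is shared by Microoma, Stenaria, Steninus, and Telodon — a synapomorphy uniting that clade.
C5 (derived state 'yes') is shared by Microoma, Stenaria, and Steninus — a synapomorphy uniting that clade.
C6 (derived state 'no') is unique to Microoma (autapomorphy; uninformative for grouping).
Most parsimonious ingroup topology: ((Telodon,((Microoma,Stenaria),Steninus)),Neoilis).
The clade {Microoma, Stenaria} is supported by C1: its derived state 'no' occurs in exactly those taxa and in no other taxon (including the outgroup).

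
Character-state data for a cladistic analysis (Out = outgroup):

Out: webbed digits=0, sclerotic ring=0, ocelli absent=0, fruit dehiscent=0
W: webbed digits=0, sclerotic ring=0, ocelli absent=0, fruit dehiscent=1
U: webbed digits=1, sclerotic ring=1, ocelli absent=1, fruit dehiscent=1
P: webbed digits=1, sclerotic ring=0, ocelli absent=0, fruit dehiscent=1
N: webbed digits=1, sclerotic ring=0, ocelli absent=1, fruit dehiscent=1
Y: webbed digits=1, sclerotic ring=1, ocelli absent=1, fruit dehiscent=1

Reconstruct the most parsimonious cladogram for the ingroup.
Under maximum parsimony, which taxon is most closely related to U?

Y

The outgroup has state '0' for every character, so '1' is the derived state throughout.
Only N, P, U, and Y show the derived state '1' for webbed digits, supporting them as a clade.
sclerotic ring: derived state '1' in U and Y only — synapomorphy for {U, Y}.
ocelli absent: derived state '1' in N, U, and Y only — synapomorphy for {N, U, Y}.
fruit dehiscent (derived state '1') is shared by all ingroup taxa — unites the whole ingroup.
Most parsimonious ingroup topology: (W,(((U,Y),N),P)).
U and Y form a cherry on this tree, so they are sister taxa.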